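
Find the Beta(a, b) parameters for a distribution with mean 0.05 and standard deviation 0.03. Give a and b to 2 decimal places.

a = 2.59, b = 49.19

σ² = 0.03² = 0.0009.
With s = a+b, Var = μ(1−μ)/(s+1), so s+1 = (0.05×0.95)/0.0009 = 52.7778 and s = 51.7778.
a = μs = 2.59, b = (1−μ)s = 49.19.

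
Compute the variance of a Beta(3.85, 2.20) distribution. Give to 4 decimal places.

0.0328

α+β = 6.05 and αβ = 8.4700, so Var = αβ/[(α+β)²(α+β+1)] = 8.4700/258.047625 = 0.0328.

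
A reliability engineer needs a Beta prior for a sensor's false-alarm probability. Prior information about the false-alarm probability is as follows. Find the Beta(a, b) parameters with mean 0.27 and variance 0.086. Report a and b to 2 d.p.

a = 0.35, b = 0.94

Let s = a+b. The Beta variance is μ(1−μ)/(s+1).
So s+1 = μ(1−μ)/σ² = (0.27×0.73)/0.086 = 0.1971/0.086 = 2.2919, giving s = 1.2919.
Then a = μs = 0.27×1.2919 = 0.35 and b = (1−μ)s = 0.73×1.2919 = 0.94.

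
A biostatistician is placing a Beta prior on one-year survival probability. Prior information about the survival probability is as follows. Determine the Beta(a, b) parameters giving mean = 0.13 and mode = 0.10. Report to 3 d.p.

a = 3.467, b = 23.200

Let s = a+b. Mean gives a = μs = 0.13s; mode gives (a−1)/(s−2) = 0.10.
Substituting: 0.13s − 1 = 0.10(s−2) = 0.10s − 0.20, so 0.03s = 0.80 and s = 26.6667.
Then a = 0.13×26.6667 = 3.467 and b = s−a = 23.200.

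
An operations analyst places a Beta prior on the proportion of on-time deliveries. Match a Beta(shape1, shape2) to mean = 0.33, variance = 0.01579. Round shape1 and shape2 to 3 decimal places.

shape1 = 4.291, shape2 = 8.712

Write ν = shape1+shape2; then shape1 = μν and Var = μ(1−μ)/(ν+1).
ν = μ(1−μ)/Var − 1 = 0.2211/0.01579 − 1 = 13.0025.
shape1 = 0.33·13.0025 = 4.291, shape2 = 0.67·13.0025 = 8.712.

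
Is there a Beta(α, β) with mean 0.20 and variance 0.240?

The Beta variance bound is σ² < μ(1−μ).
Here μ(1−μ) = 0.20×0.80 = 0.1600, and 0.240 ≥ 0.1600.

No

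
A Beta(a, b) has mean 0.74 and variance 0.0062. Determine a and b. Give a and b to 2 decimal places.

a = 22.22, b = 7.81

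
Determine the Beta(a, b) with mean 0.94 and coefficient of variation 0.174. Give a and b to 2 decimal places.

a = 1.04, b = 0.07

σ = CV·μ = 0.174×0.94 = 0.16356, so σ² = 0.026752.
s+1 = μ(1−μ)/σ² = 0.0564/0.026752 = 2.1083, so s = a+b = 1.1083.
a = μs = 1.04, b = (1−μ)s = 0.07.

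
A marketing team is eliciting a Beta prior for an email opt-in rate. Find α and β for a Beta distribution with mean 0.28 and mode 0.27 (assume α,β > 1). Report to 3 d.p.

α = 12.880, β = 33.120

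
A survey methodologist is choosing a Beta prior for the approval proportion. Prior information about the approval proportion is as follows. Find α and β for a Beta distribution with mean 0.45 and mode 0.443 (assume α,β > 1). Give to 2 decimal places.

α = 7.33, β = 8.96

With s = α+β: μ = α/s and mode = (α−1)/(s−2). Eliminating α = μs,
μs − 1 = m(s−2) ⇒ s(μ−m) = 1−2m ⇒ s = 0.114/0.007 = 16.2857.
So α = μs = 7.33, β = (1−μ)s = 8.96.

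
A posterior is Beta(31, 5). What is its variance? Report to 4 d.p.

0.0032

Var = αβ/[(α+β)²(α+β+1)] = (31×5)/(36²×37) = 155/47952 = 0.0032.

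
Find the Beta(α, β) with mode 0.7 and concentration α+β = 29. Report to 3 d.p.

Mode = (α−1)/(κ−2) with κ = α+β, so α−1 = 0.7·27 = 18.900.
α = 19.900; β = κ − α = 9.100.

α = 19.900, β = 9.100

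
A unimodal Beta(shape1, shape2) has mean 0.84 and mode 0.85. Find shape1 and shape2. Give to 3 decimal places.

Let s = shape1+shape2. Mean gives shape1 = μs = 0.84s; mode gives (shape1−1)/(s−2) = 0.85.
Substituting: 0.84s − 1 = 0.85(s−2) = 0.85s − 1.70, so -0.01s = -0.70 and s = 70.0000.
Then shape1 = 0.84×70.0000 = 58.800 and shape2 = s−shape1 = 11.200.

shape1 = 58.800, shape2 = 11.200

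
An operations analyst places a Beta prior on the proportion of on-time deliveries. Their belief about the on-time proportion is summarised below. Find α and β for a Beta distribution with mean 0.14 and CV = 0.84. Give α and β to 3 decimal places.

Var = (CV·μ)² = (0.84×0.14)² = 0.013830.
α+β = μ(1−μ)/Var − 1 = 0.1204/0.013830 − 1 = 7.7059.
Thus α = 0.14·7.7059 = 1.079 and β = 0.86·7.7059 = 6.627.

α = 1.079, β = 6.627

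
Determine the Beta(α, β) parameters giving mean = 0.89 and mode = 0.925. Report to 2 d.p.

α = 21.61, β = 2.67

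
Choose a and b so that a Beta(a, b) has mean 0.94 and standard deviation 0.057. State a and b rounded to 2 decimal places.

First σ² = 0.003249. Setting a = μn, b = (1−μ)n with n = a+b,
μ(1−μ)/(n+1) = 0.003249 ⇒ n+1 = 0.0564/0.003249 = 17.3592 ⇒ n = 16.3592.
Hence a = 0.94×16.3592 = 15.38, b = 0.06×16.3592 = 0.98.

a = 15.38, b = 0.98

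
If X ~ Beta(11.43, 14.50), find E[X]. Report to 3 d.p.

0.441

E[X] = α/(α+β) = 11.43/25.93 = 0.441.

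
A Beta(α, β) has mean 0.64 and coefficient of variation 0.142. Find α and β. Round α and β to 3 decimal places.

α = 17.214, β = 9.683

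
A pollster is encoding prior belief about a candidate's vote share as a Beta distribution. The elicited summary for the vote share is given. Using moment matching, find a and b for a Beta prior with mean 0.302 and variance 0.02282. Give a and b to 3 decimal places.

a = 2.488, b = 5.750

Let s = a+b. The Beta variance is μ(1−μ)/(s+1).
So s+1 = μ(1−μ)/σ² = (0.302×0.698)/0.02282 = 0.210796/0.02282 = 9.2373, giving s = 8.2373.
Then a = μs = 0.302×8.2373 = 2.488 and b = (1−μ)s = 0.698×8.2373 = 5.750.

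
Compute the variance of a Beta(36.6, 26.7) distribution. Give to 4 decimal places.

Var = αβ/[(α+β)²(α+β+1)] = (36.6×26.7)/(63.3²×64.3) = 977.22/257643.027 = 0.0038.

0.0038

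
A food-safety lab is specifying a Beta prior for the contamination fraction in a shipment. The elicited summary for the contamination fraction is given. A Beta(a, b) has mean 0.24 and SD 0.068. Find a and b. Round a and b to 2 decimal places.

σ² = 0.068² = 0.004624.
With s = a+b, Var = μ(1−μ)/(s+1), so s+1 = (0.24×0.76)/0.004624 = 39.4464 and s = 38.4464.
a = μs = 9.23, b = (1−μ)s = 29.22.

a = 9.23, b = 29.22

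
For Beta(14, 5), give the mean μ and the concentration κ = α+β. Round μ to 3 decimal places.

μ = 0.737, κ = 19

κ = α+β = 14+5 = 19; μ = α/κ = 14/19 = 0.737.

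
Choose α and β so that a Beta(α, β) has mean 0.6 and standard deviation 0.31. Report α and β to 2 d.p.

First σ² = 0.0961. Setting α = μn, β = (1−μ)n with n = α+β,
μ(1−μ)/(n+1) = 0.0961 ⇒ n+1 = 0.24/0.0961 = 2.4974 ⇒ n = 1.4974.
Hence α = 0.6×1.4974 = 0.90, β = 0.4×1.4974 = 0.60.

α = 0.90, β = 0.60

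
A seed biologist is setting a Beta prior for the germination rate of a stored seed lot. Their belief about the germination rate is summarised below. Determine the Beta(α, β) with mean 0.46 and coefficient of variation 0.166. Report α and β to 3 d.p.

σ = CV·μ = 0.166×0.46 = 0.07636, so σ² = 0.005831.
s+1 = μ(1−μ)/σ² = 0.2484/0.005831 = 42.6010, so s = α+β = 41.6010.
α = μs = 19.136, β = (1−μ)s = 22.465.

α = 19.136, β = 22.465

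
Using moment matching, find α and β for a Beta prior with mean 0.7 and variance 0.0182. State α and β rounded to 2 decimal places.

α = 7.38, β = 3.16

By moment matching, α+β = μ(1−μ)/σ² − 1 = (0.7·0.3)/0.0182 − 1 = 11.5385 − 1 = 10.5385.
Since α/(α+β) = μ, α = 0.7·10.5385 = 7.38 and β = 0.3·10.5385 = 3.16.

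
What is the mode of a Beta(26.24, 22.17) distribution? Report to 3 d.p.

The density x^(α−1)(1−x)^(β−1) is maximised at (α−1)/(α+β−2) = 25.24/46.41 = 0.544.

0.544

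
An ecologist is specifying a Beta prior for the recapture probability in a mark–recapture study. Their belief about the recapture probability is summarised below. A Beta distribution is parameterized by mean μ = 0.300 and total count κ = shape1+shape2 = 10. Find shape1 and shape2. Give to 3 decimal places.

shape1 = μκ = 0.300×10 = 3.000 and shape2 = (1−μ)κ = 0.700×10 = 7.000.

shape1 = 3.000, shape2 = 7.000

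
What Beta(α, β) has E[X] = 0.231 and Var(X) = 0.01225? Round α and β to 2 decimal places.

α = 3.12, β = 10.38

Write ν = α+β; then α = μν and Var = μ(1−μ)/(ν+1).
ν = μ(1−μ)/Var − 1 = 0.177639/0.01225 − 1 = 13.5011.
α = 0.231·13.5011 = 3.12, β = 0.769·13.5011 = 10.38.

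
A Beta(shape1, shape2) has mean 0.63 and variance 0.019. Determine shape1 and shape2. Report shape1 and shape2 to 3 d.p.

shape1 = 7.099, shape2 = 4.169

By moment matching, shape1+shape2 = μ(1−μ)/σ² − 1 = (0.63·0.37)/0.019 − 1 = 12.2684 − 1 = 11.2684.
Since shape1/(shape1+shape2) = μ, shape1 = 0.63·11.2684 = 7.099 and shape2 = 0.37·11.2684 = 4.169.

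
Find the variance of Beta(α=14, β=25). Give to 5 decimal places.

0.00575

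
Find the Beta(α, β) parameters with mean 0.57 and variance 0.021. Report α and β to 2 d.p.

α = 6.08, β = 4.59

Let s = α+β. The Beta variance is μ(1−μ)/(s+1).
So s+1 = μ(1−μ)/σ² = (0.57×0.43)/0.021 = 0.2451/0.021 = 11.6714, giving s = 10.6714.
Then α = μs = 0.57×10.6714 = 6.08 and β = (1−μ)s = 0.43×10.6714 = 4.59.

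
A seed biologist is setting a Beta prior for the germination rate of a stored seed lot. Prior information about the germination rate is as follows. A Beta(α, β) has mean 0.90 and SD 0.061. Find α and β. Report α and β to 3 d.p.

α = 20.868, β = 2.319

Variance = 0.061² = 0.003721. The moment-matching identity α+β = μ(1−μ)/Var − 1 gives
α+β = 0.0900/0.003721 − 1 = 23.1870, so α = μ·23.1870 = 20.868 and β = (1−μ)·23.1870 = 2.319.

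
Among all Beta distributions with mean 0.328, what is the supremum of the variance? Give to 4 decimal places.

0.2204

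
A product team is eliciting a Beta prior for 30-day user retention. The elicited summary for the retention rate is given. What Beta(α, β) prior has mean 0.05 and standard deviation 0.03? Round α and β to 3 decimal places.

Variance = 0.03² = 0.0009. The moment-matching identity α+β = μ(1−μ)/Var − 1 gives
α+β = 0.0475/0.0009 − 1 = 51.7778, so α = μ·51.7778 = 2.589 and β = (1−μ)·51.7778 = 49.189.

α = 2.589, β = 49.189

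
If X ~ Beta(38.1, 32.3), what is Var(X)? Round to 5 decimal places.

μ = 38.1/70.4 = 0.541193; Var = μ(1−μ)/(α+β+1) = 0.2483031/71.4 = 0.00348.

0.00348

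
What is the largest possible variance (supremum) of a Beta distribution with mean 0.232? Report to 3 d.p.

0.178

For fixed mean μ the Beta variance is μ(1−μ)/(α+β+1), increasing as α+β decreases.
Its least upper bound (not attained) is μ(1−μ) = 0.232·0.768 = 0.178.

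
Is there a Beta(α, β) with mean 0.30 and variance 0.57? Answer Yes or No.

A Beta with mean μ has variance μ(1−μ)/(α+β+1) < μ(1−μ).
Here μ(1−μ) = 0.30×0.70 = 0.2100, and 0.57 ≥ 0.2100.

No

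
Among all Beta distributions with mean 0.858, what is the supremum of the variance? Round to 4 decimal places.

0.1218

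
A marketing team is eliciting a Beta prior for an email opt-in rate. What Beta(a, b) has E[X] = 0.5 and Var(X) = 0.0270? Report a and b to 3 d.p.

Write ν = a+b; then a = μν and Var = μ(1−μ)/(ν+1).
ν = μ(1−μ)/Var − 1 = 0.25/0.0270 − 1 = 8.2593.
a = 0.5·8.2593 = 4.130, b = 0.5·8.2593 = 4.130.

a = 4.130, b = 4.130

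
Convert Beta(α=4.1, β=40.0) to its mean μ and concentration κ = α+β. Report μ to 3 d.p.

κ = α+β = 4.1+40.0 = 44.1; μ = α/κ = 4.1/44.1 = 0.093.

μ = 0.093, κ = 44.1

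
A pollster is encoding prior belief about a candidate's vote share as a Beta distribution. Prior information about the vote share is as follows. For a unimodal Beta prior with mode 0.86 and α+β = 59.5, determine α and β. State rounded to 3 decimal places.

α = 50.450, β = 9.050

Mode = (α−1)/(κ−2) with κ = α+β, so α−1 = 0.86·57.5 = 49.450.
α = 50.450; β = κ − α = 9.050.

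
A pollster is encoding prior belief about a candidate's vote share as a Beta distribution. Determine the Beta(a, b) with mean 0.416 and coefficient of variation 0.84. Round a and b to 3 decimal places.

a = 0.412, b = 0.578

Var = (CV·μ)² = (0.84×0.416)² = 0.122108.
a+b = μ(1−μ)/Var − 1 = 0.242944/0.122108 − 1 = 0.9896.
Thus a = 0.416·0.9896 = 0.412 and b = 0.584·0.9896 = 0.578.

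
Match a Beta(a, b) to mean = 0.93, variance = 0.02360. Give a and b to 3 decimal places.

a = 1.635, b = 0.123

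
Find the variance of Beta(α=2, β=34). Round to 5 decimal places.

μ = 2/36 = 0.055556; Var = μ(1−μ)/(α+β+1) = 0.0524691/37 = 0.00142.

0.00142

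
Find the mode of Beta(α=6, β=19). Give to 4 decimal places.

The density x^(α−1)(1−x)^(β−1) is maximised at (α−1)/(α+β−2) = 5/23 = 0.2174.

0.2174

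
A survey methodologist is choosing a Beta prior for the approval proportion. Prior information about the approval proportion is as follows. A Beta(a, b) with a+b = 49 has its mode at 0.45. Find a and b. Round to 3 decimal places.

a = 22.150, b = 26.850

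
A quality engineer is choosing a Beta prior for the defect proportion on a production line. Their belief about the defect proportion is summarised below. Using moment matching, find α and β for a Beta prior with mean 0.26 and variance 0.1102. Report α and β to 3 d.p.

By moment matching, α+β = μ(1−μ)/σ² − 1 = (0.26·0.74)/0.1102 − 1 = 1.7459 − 1 = 0.7459.
Since α/(α+β) = μ, α = 0.26·0.7459 = 0.194 and β = 0.74·0.7459 = 0.552.

α = 0.194, β = 0.552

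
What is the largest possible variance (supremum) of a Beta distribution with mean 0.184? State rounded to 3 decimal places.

0.150

For fixed mean μ the Beta variance is μ(1−μ)/(α+β+1), increasing as α+β decreases.
Its least upper bound (not attained) is μ(1−μ) = 0.184·0.816 = 0.150.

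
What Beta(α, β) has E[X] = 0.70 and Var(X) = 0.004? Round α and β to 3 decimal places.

Let s = α+β. The Beta variance is μ(1−μ)/(s+1).
So s+1 = μ(1−μ)/σ² = (0.70×0.30)/0.004 = 0.2100/0.004 = 52.5000, giving s = 51.5000.
Then α = μs = 0.70×51.5000 = 36.050 and β = (1−μ)s = 0.30×51.5000 = 15.450.

α = 36.050, β = 15.450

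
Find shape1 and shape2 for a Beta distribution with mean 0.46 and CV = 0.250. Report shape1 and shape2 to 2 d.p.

shape1 = 8.18, shape2 = 9.60

σ = CV·μ = 0.250×0.46 = 0.11500, so σ² = 0.013225.
s+1 = μ(1−μ)/σ² = 0.2484/0.013225 = 18.7826, so s = shape1+shape2 = 17.7826.
shape1 = μs = 8.18, shape2 = (1−μ)s = 9.60.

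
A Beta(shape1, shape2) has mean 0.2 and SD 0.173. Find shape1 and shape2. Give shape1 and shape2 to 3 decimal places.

First σ² = 0.029929. Setting shape1 = μn, shape2 = (1−μ)n with n = shape1+shape2,
μ(1−μ)/(n+1) = 0.029929 ⇒ n+1 = 0.16/0.029929 = 5.3460 ⇒ n = 4.3460.
Hence shape1 = 0.2×4.3460 = 0.869, shape2 = 0.8×4.3460 = 3.477.

shape1 = 0.869, shape2 = 3.477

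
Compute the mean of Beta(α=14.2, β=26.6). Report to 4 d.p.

The Beta mean is α/(α+β) = 14.2/(14.2+26.6) = 0.3480.

0.3480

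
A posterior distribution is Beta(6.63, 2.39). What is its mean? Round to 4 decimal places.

The Beta mean is α/(α+β) = 6.63/(6.63+2.39) = 0.7350.

0.7350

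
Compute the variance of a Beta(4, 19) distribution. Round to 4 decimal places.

0.0060

α+β = 23 and αβ = 76, so Var = αβ/[(α+β)²(α+β+1)] = 76/12696 = 0.0060.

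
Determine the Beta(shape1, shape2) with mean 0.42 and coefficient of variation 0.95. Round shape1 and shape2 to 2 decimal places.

shape1 = 0.22, shape2 = 0.31

Var = (CV·μ)² = (0.95×0.42)² = 0.159201.
shape1+shape2 = μ(1−μ)/Var − 1 = 0.2436/0.159201 − 1 = 0.5301.
Thus shape1 = 0.42·0.5301 = 0.22 and shape2 = 0.58·0.5301 = 0.31.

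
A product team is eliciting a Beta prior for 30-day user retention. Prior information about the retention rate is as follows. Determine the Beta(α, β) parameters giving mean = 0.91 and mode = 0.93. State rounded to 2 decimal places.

Let s = α+β. Mean gives α = μs = 0.91s; mode gives (α−1)/(s−2) = 0.93.
Substituting: 0.91s − 1 = 0.93(s−2) = 0.93s − 1.86, so -0.02s = -0.86 and s = 43.0000.
Then α = 0.91×43.0000 = 39.13 and β = s−α = 3.87.

α = 39.13, β = 3.87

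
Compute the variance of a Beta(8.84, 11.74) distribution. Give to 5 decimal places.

0.01135

α+β = 20.58 and αβ = 103.7816, so Var = αβ/[(α+β)²(α+β+1)] = 103.7816/9139.915512 = 0.01135.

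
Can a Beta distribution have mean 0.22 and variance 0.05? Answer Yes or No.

Yes

For any Beta, Var(X) < E[X]·(1−E[X]).
Here μ(1−μ) = 0.22×0.78 = 0.1716, and 0.05 < 0.1716.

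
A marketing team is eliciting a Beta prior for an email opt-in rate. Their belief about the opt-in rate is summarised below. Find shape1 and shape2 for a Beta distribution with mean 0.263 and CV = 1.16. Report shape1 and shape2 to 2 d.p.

Var = (CV·μ)² = (1.16×0.263)² = 0.093074.
shape1+shape2 = μ(1−μ)/Var − 1 = 0.193831/0.093074 − 1 = 1.0826.
Thus shape1 = 0.263·1.0826 = 0.28 and shape2 = 0.737·1.0826 = 0.80.

shape1 = 0.28, shape2 = 0.80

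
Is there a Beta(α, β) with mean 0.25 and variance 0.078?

Yes

A Beta with mean μ has variance μ(1−μ)/(α+β+1) < μ(1−μ).
Here μ(1−μ) = 0.25×0.75 = 0.1875, and 0.078 < 0.1875.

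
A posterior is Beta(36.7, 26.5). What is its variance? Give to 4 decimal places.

Var = αβ/[(α+β)²(α+β+1)] = (36.7×26.5)/(63.2²×64.2) = 972.55/256430.208 = 0.0038.

0.0038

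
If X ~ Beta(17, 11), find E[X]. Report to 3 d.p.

0.607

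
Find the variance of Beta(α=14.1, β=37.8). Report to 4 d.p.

α+β = 51.9 and αβ = 532.98, so Var = αβ/[(α+β)²(α+β+1)] = 532.98/142491.969 = 0.0037.

0.0037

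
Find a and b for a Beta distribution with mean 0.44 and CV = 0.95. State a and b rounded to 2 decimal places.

a = 0.18, b = 0.23

Var = (CV·μ)² = (0.95×0.44)² = 0.174724.
a+b = μ(1−μ)/Var − 1 = 0.2464/0.174724 − 1 = 0.4102.
Thus a = 0.44·0.4102 = 0.18 and b = 0.56·0.4102 = 0.23.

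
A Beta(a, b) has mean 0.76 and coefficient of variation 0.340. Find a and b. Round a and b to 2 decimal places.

Var = (CV·μ)² = (0.340×0.76)² = 0.066771.
a+b = μ(1−μ)/Var − 1 = 0.1824/0.066771 − 1 = 1.7317.
Thus a = 0.76·1.7317 = 1.32 and b = 0.24·1.7317 = 0.42.

a = 1.32, b = 0.42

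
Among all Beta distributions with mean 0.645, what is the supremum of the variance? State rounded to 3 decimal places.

0.229

Var = μ(1−μ)/(α+β+1), which approaches μ(1−μ) as α+β → 0.
So the supremum is μ(1−μ) = 0.645×0.355 = 0.229.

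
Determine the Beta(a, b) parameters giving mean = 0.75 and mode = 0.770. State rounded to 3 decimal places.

With s = a+b: μ = a/s and mode = (a−1)/(s−2). Eliminating a = μs,
μs − 1 = m(s−2) ⇒ s(μ−m) = 1−2m ⇒ s = -0.540/-0.020 = 27.0000.
So a = μs = 20.250, b = (1−μ)s = 6.750.

a = 20.250, b = 6.750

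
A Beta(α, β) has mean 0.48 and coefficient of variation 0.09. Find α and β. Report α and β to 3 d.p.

α = 63.718, β = 69.027

Var = (CV·μ)² = (0.09×0.48)² = 0.001866.
α+β = μ(1−μ)/Var − 1 = 0.2496/0.001866 − 1 = 132.7449.
Thus α = 0.48·132.7449 = 63.718 and β = 0.52·132.7449 = 69.027.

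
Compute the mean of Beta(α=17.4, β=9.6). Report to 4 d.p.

0.6444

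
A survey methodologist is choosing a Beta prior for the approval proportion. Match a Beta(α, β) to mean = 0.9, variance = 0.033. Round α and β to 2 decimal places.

α = 1.55, β = 0.17

Write ν = α+β; then α = μν and Var = μ(1−μ)/(ν+1).
ν = μ(1−μ)/Var − 1 = 0.09/0.033 − 1 = 1.7273.
α = 0.9·1.7273 = 1.55, β = 0.1·1.7273 = 0.17.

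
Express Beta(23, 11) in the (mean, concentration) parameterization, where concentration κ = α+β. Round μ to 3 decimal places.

μ = 0.676, κ = 34

κ = α+β = 23+11 = 34; μ = α/κ = 23/34 = 0.676.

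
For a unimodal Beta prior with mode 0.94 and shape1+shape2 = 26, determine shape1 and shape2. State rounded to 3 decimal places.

shape1 = 23.560, shape2 = 2.440

Mode = (shape1−1)/(κ−2) with κ = shape1+shape2, so shape1−1 = 0.94·24 = 22.560.
shape1 = 23.560; shape2 = κ − shape1 = 2.440.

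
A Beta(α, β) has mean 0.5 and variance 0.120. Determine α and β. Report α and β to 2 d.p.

α = 0.54, β = 0.54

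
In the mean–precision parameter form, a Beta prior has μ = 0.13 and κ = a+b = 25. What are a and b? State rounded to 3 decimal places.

a = 3.250, b = 21.750

Split κ in proportion μ : (1−μ): a = 0.13·25 = 3.250, b = 25 − 3.250 = 21.750.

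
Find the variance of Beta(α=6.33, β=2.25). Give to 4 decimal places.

0.0202

α+β = 8.58 and αβ = 14.2425, so Var = αβ/[(α+β)²(α+β+1)] = 14.2425/705.245112 = 0.0202.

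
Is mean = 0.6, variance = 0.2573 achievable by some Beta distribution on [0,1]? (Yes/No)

For any Beta, Var(X) < E[X]·(1−E[X]).
Here μ(1−μ) = 0.6×0.4 = 0.24, and 0.2573 ≥ 0.24.

No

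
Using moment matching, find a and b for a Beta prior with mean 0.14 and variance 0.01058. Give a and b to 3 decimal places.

Let s = a+b. The Beta variance is μ(1−μ)/(s+1).
So s+1 = μ(1−μ)/σ² = (0.14×0.86)/0.01058 = 0.1204/0.01058 = 11.3800, giving s = 10.3800.
Then a = μs = 0.14×10.3800 = 1.453 and b = (1−μ)s = 0.86×10.3800 = 8.927.

a = 1.453, b = 8.927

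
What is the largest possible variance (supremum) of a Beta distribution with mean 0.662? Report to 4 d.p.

Var = μ(1−μ)/(α+β+1), which approaches μ(1−μ) as α+β → 0.
So the supremum is μ(1−μ) = 0.662×0.338 = 0.2238.

0.2238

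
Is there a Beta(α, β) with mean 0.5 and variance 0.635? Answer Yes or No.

No

A Beta with mean μ has variance μ(1−μ)/(α+β+1) < μ(1−μ).
Here μ(1−μ) = 0.5×0.5 = 0.25, and 0.635 ≥ 0.25.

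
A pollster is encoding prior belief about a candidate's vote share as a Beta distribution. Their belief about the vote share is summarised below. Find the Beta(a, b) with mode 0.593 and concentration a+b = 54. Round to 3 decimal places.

a = 31.836, b = 22.164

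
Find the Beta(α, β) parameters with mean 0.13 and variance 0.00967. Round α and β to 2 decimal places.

By moment matching, α+β = μ(1−μ)/σ² − 1 = (0.13·0.87)/0.00967 − 1 = 11.6960 − 1 = 10.6960.
Since α/(α+β) = μ, α = 0.13·10.6960 = 1.39 and β = 0.87·10.6960 = 9.31.

α = 1.39, β = 9.31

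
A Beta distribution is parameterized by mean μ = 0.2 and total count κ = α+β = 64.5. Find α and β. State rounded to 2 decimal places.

Split κ in proportion μ : (1−μ): α = 0.2·64.5 = 12.90, β = 64.5 − 12.90 = 51.60.

α = 12.90, β = 51.60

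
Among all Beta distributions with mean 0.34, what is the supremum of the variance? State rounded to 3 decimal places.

For fixed mean μ the Beta variance is μ(1−μ)/(α+β+1), increasing as α+β decreases.
Its least upper bound (not attained) is μ(1−μ) = 0.34·0.66 = 0.224.

0.224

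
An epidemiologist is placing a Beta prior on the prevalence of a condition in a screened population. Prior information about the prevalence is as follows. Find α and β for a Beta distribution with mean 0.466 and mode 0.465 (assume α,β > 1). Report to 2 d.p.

With s = α+β: μ = α/s and mode = (α−1)/(s−2). Eliminating α = μs,
μs − 1 = m(s−2) ⇒ s(μ−m) = 1−2m ⇒ s = 0.070/0.001 = 70.0000.
So α = μs = 32.62, β = (1−μ)s = 37.38.

α = 32.62, β = 37.38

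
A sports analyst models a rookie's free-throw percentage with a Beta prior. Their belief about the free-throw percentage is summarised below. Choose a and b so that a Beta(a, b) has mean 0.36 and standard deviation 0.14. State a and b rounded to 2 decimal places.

a = 3.87, b = 6.88

Variance = 0.14² = 0.0196. The moment-matching identity a+b = μ(1−μ)/Var − 1 gives
a+b = 0.2304/0.0196 − 1 = 10.7551, so a = μ·10.7551 = 3.87 and b = (1−μ)·10.7551 = 6.88.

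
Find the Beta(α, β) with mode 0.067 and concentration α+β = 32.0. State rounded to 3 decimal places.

α = 3.010, β = 28.990

For α,β>1 the mode is (α−1)/(α+β−2), so α = mode·(κ−2)+1 = 0.067×30.0+1 = 3.010.
And β = (1−mode)·(κ−2)+1 = 0.933×30.0+1 = 28.990.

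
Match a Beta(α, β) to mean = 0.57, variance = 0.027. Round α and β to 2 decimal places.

By moment matching, α+β = μ(1−μ)/σ² − 1 = (0.57·0.43)/0.027 − 1 = 9.0778 − 1 = 8.0778.
Since α/(α+β) = μ, α = 0.57·8.0778 = 4.60 and β = 0.43·8.0778 = 3.47.

α = 4.60, β = 3.47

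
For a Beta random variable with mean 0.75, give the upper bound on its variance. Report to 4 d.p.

0.1875

Var = μ(1−μ)/(α+β+1), which approaches μ(1−μ) as α+β → 0.
So the supremum is μ(1−μ) = 0.75×0.25 = 0.1875.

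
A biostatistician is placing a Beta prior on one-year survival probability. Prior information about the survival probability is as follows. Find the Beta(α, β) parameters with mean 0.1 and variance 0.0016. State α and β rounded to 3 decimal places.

α = 5.525, β = 49.725

By moment matching, α+β = μ(1−μ)/σ² − 1 = (0.1·0.9)/0.0016 − 1 = 56.2500 − 1 = 55.2500.
Since α/(α+β) = μ, α = 0.1·55.2500 = 5.525 and β = 0.9·55.2500 = 49.725.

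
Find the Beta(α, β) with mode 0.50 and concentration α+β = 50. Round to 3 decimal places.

α = 25.000, β = 25.000

For α,β>1 the mode is (α−1)/(α+β−2), so α = mode·(κ−2)+1 = 0.50×48+1 = 25.000.
And β = (1−mode)·(κ−2)+1 = 0.50×48+1 = 25.000.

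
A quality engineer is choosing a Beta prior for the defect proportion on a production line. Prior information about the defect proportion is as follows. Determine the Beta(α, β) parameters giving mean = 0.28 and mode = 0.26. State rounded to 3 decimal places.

α = 6.720, β = 17.280

With s = α+β: μ = α/s and mode = (α−1)/(s−2). Eliminating α = μs,
μs − 1 = m(s−2) ⇒ s(μ−m) = 1−2m ⇒ s = 0.48/0.02 = 24.0000.
So α = μs = 6.720, β = (1−μ)s = 17.280.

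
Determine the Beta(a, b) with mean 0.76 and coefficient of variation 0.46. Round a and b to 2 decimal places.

a = 0.37, b = 0.12

σ = CV·μ = 0.46×0.76 = 0.34960, so σ² = 0.122220.
s+1 = μ(1−μ)/σ² = 0.1824/0.122220 = 1.4924, so s = a+b = 0.4924.
a = μs = 0.37, b = (1−μ)s = 0.12.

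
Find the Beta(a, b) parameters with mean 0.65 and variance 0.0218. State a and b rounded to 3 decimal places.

By moment matching, a+b = μ(1−μ)/σ² − 1 = (0.65·0.35)/0.0218 − 1 = 10.4358 − 1 = 9.4358.
Since a/(a+b) = μ, a = 0.65·9.4358 = 6.133 and b = 0.35·9.4358 = 3.303.

a = 6.133, b = 3.303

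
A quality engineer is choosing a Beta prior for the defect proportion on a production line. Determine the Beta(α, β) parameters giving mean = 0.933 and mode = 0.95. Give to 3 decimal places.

α = 49.394, β = 3.547

With s = α+β: μ = α/s and mode = (α−1)/(s−2). Eliminating α = μs,
μs − 1 = m(s−2) ⇒ s(μ−m) = 1−2m ⇒ s = -0.90/-0.017 = 52.9412.
So α = μs = 49.394, β = (1−μ)s = 3.547.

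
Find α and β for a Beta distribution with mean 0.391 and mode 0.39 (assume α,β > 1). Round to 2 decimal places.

α = 86.02, β = 133.98

With s = α+β: μ = α/s and mode = (α−1)/(s−2). Eliminating α = μs,
μs − 1 = m(s−2) ⇒ s(μ−m) = 1−2m ⇒ s = 0.22/0.001 = 220.0000.
So α = μs = 86.02, β = (1−μ)s = 133.98.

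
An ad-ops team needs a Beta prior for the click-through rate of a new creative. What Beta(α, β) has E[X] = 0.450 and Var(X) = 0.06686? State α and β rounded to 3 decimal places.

α = 1.216, β = 1.486

Write ν = α+β; then α = μν and Var = μ(1−μ)/(ν+1).
ν = μ(1−μ)/Var − 1 = 0.247500/0.06686 − 1 = 2.7018.
α = 0.450·2.7018 = 1.216, β = 0.550·2.7018 = 1.486.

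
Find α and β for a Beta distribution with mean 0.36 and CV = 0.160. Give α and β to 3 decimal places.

α = 24.640, β = 43.804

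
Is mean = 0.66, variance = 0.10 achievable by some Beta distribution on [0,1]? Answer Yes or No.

Yes

A Beta with mean μ has variance μ(1−μ)/(α+β+1) < μ(1−μ).
Here μ(1−μ) = 0.66×0.34 = 0.2244, and 0.10 < 0.2244.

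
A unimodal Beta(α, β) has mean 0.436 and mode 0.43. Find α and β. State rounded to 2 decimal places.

α = 10.17, β = 13.16

With s = α+β: μ = α/s and mode = (α−1)/(s−2). Eliminating α = μs,
μs − 1 = m(s−2) ⇒ s(μ−m) = 1−2m ⇒ s = 0.14/0.006 = 23.3333.
So α = μs = 10.17, β = (1−μ)s = 13.16.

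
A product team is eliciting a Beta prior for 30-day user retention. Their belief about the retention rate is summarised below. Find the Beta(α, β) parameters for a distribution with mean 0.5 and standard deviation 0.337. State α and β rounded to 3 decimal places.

σ² = 0.337² = 0.113569.
With s = α+β, Var = μ(1−μ)/(s+1), so s+1 = (0.5×0.5)/0.113569 = 2.2013 and s = 1.2013.
α = μs = 0.601, β = (1−μ)s = 0.601.

α = 0.601, β = 0.601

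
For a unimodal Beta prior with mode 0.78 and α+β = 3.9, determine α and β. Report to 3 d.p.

α = 2.482, β = 1.418

Mode = (α−1)/(κ−2) with κ = α+β, so α−1 = 0.78·1.9 = 1.482.
α = 2.482; β = κ − α = 1.418.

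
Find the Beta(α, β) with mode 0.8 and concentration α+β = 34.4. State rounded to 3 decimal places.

Since the density peak of Beta(α,β) is at (α−1)/(α+β−2),
α = 1 + 0.8(34.4−2) = 26.920 and β = 34.4 − 26.920 = 7.480.

α = 26.920, β = 7.480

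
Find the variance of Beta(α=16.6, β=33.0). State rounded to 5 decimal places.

0.00440

μ = 16.6/49.6 = 0.334677; Var = μ(1−μ)/(α+β+1) = 0.2226684/50.6 = 0.00440.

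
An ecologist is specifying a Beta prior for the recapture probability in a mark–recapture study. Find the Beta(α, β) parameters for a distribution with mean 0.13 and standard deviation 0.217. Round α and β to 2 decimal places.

σ² = 0.217² = 0.047089.
With s = α+β, Var = μ(1−μ)/(s+1), so s+1 = (0.13×0.87)/0.047089 = 2.4018 and s = 1.4018.
α = μs = 0.18, β = (1−μ)s = 1.22.

α = 0.18, β = 1.22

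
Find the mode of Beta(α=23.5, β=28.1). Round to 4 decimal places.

0.4536

With α,β > 1, mode = (α−1)/(α+β−2) = 22.5/49.6 = 0.4536.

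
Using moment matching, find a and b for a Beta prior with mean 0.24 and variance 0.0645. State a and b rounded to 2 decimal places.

Write ν = a+b; then a = μν and Var = μ(1−μ)/(ν+1).
ν = μ(1−μ)/Var − 1 = 0.1824/0.0645 − 1 = 1.8279.
a = 0.24·1.8279 = 0.44, b = 0.76·1.8279 = 1.39.

a = 0.44, b = 1.39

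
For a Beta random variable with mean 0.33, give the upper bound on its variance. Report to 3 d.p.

0.221

Var = μ(1−μ)/(α+β+1), which approaches μ(1−μ) as α+β → 0.
So the supremum is μ(1−μ) = 0.33×0.67 = 0.221.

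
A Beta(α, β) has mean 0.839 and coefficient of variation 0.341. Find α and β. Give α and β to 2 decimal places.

Var = (CV·μ)² = (0.341×0.839)² = 0.081853.
α+β = μ(1−μ)/Var − 1 = 0.135079/0.081853 − 1 = 0.6503.
Thus α = 0.839·0.6503 = 0.55 and β = 0.161·0.6503 = 0.10.

α = 0.55, β = 0.10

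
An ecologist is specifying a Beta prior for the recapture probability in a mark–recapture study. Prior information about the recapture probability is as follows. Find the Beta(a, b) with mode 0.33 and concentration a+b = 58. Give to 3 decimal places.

a = 19.480, b = 38.520

For a,b>1 the mode is (a−1)/(a+b−2), so a = mode·(κ−2)+1 = 0.33×56+1 = 19.480.
And b = (1−mode)·(κ−2)+1 = 0.67×56+1 = 38.520.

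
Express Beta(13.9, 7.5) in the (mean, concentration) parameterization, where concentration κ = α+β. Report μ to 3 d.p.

μ = 0.650, κ = 21.4

κ = α+β = 13.9+7.5 = 21.4; μ = α/κ = 13.9/21.4 = 0.650.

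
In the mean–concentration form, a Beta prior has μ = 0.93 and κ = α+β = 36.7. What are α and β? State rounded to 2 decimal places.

α = 34.13, β = 2.57

α = μκ = 0.93×36.7 = 34.13 and β = (1−μ)κ = 0.07×36.7 = 2.57.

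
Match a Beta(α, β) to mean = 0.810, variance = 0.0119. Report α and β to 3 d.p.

α = 9.666, β = 2.267

By moment matching, α+β = μ(1−μ)/σ² − 1 = (0.810·0.190)/0.0119 − 1 = 12.9328 − 1 = 11.9328.
Since α/(α+β) = μ, α = 0.810·11.9328 = 9.666 and β = 0.190·11.9328 = 2.267.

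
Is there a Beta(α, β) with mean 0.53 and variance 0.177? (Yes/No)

Yes

The Beta variance bound is σ² < μ(1−μ).
Here μ(1−μ) = 0.53×0.47 = 0.2491, and 0.177 < 0.2491.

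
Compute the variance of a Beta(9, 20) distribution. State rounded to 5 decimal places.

0.00713

μ = 9/29 = 0.310345; Var = μ(1−μ)/(α+β+1) = 0.2140309/30 = 0.00713.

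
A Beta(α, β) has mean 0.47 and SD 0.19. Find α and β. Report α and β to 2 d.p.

α = 2.77, β = 3.13

Variance = 0.19² = 0.0361. The moment-matching identity α+β = μ(1−μ)/Var − 1 gives
α+β = 0.2491/0.0361 − 1 = 5.9003, so α = μ·5.9003 = 2.77 and β = (1−μ)·5.9003 = 3.13.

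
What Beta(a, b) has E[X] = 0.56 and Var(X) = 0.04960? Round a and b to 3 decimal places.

a = 2.222, b = 1.746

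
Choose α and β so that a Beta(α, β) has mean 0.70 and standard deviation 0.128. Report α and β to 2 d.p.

Variance = 0.128² = 0.016384. The moment-matching identity α+β = μ(1−μ)/Var − 1 gives
α+β = 0.2100/0.016384 − 1 = 11.8174, so α = μ·11.8174 = 8.27 and β = (1−μ)·11.8174 = 3.55.

α = 8.27, β = 3.55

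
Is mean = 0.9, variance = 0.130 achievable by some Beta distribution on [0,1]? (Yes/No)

For any Beta, Var(X) < E[X]·(1−E[X]).
Here μ(1−μ) = 0.9×0.1 = 0.09, and 0.130 ≥ 0.09.

No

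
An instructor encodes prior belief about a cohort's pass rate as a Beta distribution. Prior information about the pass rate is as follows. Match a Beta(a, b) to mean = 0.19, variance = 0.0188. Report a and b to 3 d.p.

a = 1.365, b = 5.821

Let s = a+b. The Beta variance is μ(1−μ)/(s+1).
So s+1 = μ(1−μ)/σ² = (0.19×0.81)/0.0188 = 0.1539/0.0188 = 8.1862, giving s = 7.1862.
Then a = μs = 0.19×7.1862 = 1.365 and b = (1−μ)s = 0.81×7.1862 = 5.821.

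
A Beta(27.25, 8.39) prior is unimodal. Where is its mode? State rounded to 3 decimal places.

With α,β > 1, mode = (α−1)/(α+β−2) = 26.25/33.64 = 0.780.

0.780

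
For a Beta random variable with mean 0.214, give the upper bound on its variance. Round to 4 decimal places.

0.1682

Var = μ(1−μ)/(α+β+1), which approaches μ(1−μ) as α+β → 0.
So the supremum is μ(1−μ) = 0.214×0.786 = 0.1682.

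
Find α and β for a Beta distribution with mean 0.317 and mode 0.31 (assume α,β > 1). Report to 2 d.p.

α = 17.21, β = 37.08

Let s = α+β. Mean gives α = μs = 0.317s; mode gives (α−1)/(s−2) = 0.31.
Substituting: 0.317s − 1 = 0.31(s−2) = 0.31s − 0.62, so 0.007s = 0.38 and s = 54.2857.
Then α = 0.317×54.2857 = 17.21 and β = s−α = 37.08.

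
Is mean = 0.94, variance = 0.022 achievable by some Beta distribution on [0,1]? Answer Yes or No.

The Beta variance bound is σ² < μ(1−μ).
Here μ(1−μ) = 0.94×0.06 = 0.0564, and 0.022 < 0.0564.

Yes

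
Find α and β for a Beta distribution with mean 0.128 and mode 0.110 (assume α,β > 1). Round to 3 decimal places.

Let s = α+β. Mean gives α = μs = 0.128s; mode gives (α−1)/(s−2) = 0.110.
Substituting: 0.128s − 1 = 0.110(s−2) = 0.110s − 0.220, so 0.018s = 0.780 and s = 43.3333.
Then α = 0.128×43.3333 = 5.547 and β = s−α = 37.787.

α = 5.547, β = 37.787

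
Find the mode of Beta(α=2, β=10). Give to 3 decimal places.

With α,β > 1, mode = (α−1)/(α+β−2) = 1/10 = 0.100.

0.100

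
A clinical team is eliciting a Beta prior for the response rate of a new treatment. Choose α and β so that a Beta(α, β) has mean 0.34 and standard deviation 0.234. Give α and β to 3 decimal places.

σ² = 0.234² = 0.054756.
With s = α+β, Var = μ(1−μ)/(s+1), so s+1 = (0.34×0.66)/0.054756 = 4.0982 and s = 3.0982.
α = μs = 1.053, β = (1−μ)s = 2.045.

α = 1.053, β = 2.045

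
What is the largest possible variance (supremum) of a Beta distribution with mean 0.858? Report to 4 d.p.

Var = μ(1−μ)/(α+β+1), which approaches μ(1−μ) as α+β → 0.
So the supremum is μ(1−μ) = 0.858×0.142 = 0.1218.

0.1218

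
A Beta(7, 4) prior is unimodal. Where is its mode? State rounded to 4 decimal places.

0.6667

With α,β > 1, mode = (α−1)/(α+β−2) = 6/9 = 0.6667.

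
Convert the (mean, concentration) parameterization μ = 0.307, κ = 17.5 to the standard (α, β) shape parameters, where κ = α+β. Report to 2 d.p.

α = 5.37, β = 12.13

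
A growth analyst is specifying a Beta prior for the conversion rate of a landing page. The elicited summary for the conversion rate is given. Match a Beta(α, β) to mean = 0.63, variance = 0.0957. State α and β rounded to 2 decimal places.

α = 0.90, β = 0.53

Write ν = α+β; then α = μν and Var = μ(1−μ)/(ν+1).
ν = μ(1−μ)/Var − 1 = 0.2331/0.0957 − 1 = 1.4357.
α = 0.63·1.4357 = 0.90, β = 0.37·1.4357 = 0.53.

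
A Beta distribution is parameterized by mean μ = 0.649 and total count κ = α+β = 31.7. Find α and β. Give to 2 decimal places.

α = 20.57, β = 11.13

Split κ in proportion μ : (1−μ): α = 0.649·31.7 = 20.57, β = 31.7 − 20.57 = 11.13.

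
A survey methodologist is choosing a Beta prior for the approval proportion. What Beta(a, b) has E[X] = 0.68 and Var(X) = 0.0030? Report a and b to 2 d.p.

a = 48.64, b = 22.89

Write ν = a+b; then a = μν and Var = μ(1−μ)/(ν+1).
ν = μ(1−μ)/Var − 1 = 0.2176/0.0030 − 1 = 71.5333.
a = 0.68·71.5333 = 48.64, b = 0.32·71.5333 = 22.89.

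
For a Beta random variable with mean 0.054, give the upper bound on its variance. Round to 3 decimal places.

Var = μ(1−μ)/(α+β+1), which approaches μ(1−μ) as α+β → 0.
So the supremum is μ(1−μ) = 0.054×0.946 = 0.051.

0.051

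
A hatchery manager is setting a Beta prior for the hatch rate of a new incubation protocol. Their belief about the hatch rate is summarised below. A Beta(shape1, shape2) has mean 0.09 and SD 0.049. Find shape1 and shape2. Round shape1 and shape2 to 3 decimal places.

shape1 = 2.980, shape2 = 30.131

Variance = 0.049² = 0.002401. The moment-matching identity shape1+shape2 = μ(1−μ)/Var − 1 gives
shape1+shape2 = 0.0819/0.002401 − 1 = 33.1108, so shape1 = μ·33.1108 = 2.980 and shape2 = (1−μ)·33.1108 = 30.131.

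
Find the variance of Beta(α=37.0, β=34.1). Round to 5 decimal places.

0.00346

Var = αβ/[(α+β)²(α+β+1)] = (37.0×34.1)/(71.1²×72.1) = 1261.70/364480.641 = 0.00346.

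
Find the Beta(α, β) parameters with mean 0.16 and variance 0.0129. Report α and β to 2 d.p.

Write ν = α+β; then α = μν and Var = μ(1−μ)/(ν+1).
ν = μ(1−μ)/Var − 1 = 0.1344/0.0129 − 1 = 9.4186.
α = 0.16·9.4186 = 1.51, β = 0.84·9.4186 = 7.91.

α = 1.51, β = 7.91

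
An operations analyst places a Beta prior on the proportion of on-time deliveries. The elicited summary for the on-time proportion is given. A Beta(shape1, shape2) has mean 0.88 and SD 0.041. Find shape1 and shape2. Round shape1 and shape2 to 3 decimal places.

shape1 = 54.401, shape2 = 7.418

σ² = 0.041² = 0.001681.
With s = shape1+shape2, Var = μ(1−μ)/(s+1), so s+1 = (0.88×0.12)/0.001681 = 62.8198 and s = 61.8198.
shape1 = μs = 54.401, shape2 = (1−μ)s = 7.418.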